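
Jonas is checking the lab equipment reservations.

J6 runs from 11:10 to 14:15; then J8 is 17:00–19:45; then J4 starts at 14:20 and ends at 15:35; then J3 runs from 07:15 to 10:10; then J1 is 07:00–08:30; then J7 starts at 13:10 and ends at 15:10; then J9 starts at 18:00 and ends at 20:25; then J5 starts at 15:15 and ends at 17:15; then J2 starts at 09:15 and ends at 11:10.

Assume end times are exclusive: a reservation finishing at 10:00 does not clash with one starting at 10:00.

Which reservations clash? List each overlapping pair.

J1 & J3, J2 & J3, J4 & J5, J4 & J7, J5 & J8, J6 & J7, J8 & J9

Two intervals overlap when each starts before the other ends.
Sorted by start: J1, J3, J2, J6, J7, J4, J5, J8, J9.
J3 starts before J1 ends → J1 and J3 overlap.
J2 starts after J1 ends, so nothing later overlaps J1 either.
J2 starts before J3 ends → J3 and J2 overlap.
J6 starts after J3 ends, so nothing later overlaps J3 either.
J6 starts exactly when J2 ends (back-to-back, no overlap), so nothing later overlaps J2 either.
J7 starts before J6 ends → J6 and J7 overlap.
J4 starts after J6 ends, so nothing later overlaps J6 either.
J4 starts before J7 ends → J7 and J4 overlap.
J5 starts after J7 ends, so nothing later overlaps J7 either.
J5 starts before J4 ends → J4 and J5 overlap.
J8 starts after J4 ends, so nothing later overlaps J4 either.
J8 starts before J5 ends → J5 and J8 overlap.
J9 starts after J5 ends.
J9 starts before J8 ends → J8 and J9 overlap.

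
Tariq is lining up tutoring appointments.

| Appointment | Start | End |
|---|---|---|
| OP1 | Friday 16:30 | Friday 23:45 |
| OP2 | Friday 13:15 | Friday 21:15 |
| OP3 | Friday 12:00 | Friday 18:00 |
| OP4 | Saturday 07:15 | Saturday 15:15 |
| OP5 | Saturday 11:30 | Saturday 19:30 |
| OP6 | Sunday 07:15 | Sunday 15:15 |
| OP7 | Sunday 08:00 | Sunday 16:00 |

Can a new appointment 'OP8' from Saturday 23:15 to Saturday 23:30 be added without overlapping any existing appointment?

Yes — the slot is free

OP3: ends Friday 18:00 at or before OP8 starts Saturday 23:15 → clear.
OP2: ends Friday 21:15 at or before OP8 starts Saturday 23:15 → clear.
OP1: ends Friday 23:45 at or before OP8 starts Saturday 23:15 → clear.
OP4: ends Saturday 15:15 at or before OP8 starts Saturday 23:15 → clear.
OP5: ends Saturday 19:30 at or before OP8 starts Saturday 23:15 → clear.
OP6: starts Sunday 07:15 at or after OP8 ends Saturday 23:30 → clear.
OP7: starts Sunday 08:00 at or after OP8 ends Saturday 23:30 → clear.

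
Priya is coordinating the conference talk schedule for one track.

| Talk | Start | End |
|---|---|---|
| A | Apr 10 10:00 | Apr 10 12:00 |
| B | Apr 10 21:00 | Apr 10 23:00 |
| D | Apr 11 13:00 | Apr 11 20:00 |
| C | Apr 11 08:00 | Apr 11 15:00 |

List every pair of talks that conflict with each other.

C & D

Sorted by start: A, B, C, D.
B starts after A ends, so A has no further overlaps.
C starts after B ends, so B has no further overlaps.
D starts before C ends → C and D overlap.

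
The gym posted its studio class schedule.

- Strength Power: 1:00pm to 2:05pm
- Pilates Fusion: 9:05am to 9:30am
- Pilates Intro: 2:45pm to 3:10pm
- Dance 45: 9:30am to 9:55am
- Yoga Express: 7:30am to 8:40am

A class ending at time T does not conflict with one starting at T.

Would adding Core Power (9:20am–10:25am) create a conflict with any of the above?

Yes — it overlaps Dance 45, Pilates Fusion

Yoga Express: ends 8:40am at or before Core Power starts 9:20am → clear.
Pilates Fusion: starts 9:05am before Core Power ends 10:25am, and ends 9:30am after Core Power starts 9:20am → overlap.
Dance 45: starts 9:30am before Core Power ends 10:25am, and ends 9:55am after Core Power starts 9:20am → overlap.
Strength Power: starts 1:00pm at or after Core Power ends 10:25am → clear.
Pilates Intro: starts 2:45pm at or after Core Power ends 10:25am → clear.
Core Power overlaps Pilates Fusion, Dance 45.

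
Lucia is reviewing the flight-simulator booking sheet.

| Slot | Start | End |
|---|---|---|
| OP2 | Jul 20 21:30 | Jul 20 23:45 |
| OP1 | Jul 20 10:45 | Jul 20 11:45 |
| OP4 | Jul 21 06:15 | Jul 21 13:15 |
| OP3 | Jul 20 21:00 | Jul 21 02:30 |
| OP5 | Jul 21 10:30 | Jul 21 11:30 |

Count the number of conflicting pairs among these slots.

Sorted by start: OP1, OP3, OP2, OP4, OP5.
OP3 starts after OP1 ends, so OP1 has no further overlaps.
OP2 starts before OP3 ends → OP3 and OP2 overlap.
OP4 starts after OP3 ends, so OP3 has no further overlaps.
OP4 starts after OP2 ends, so OP2 has no further overlaps.
OP5 starts before OP4 ends → OP4 and OP5 overlap.
Overlapping pairs: OP2 & OP3, OP4 & OP5 — 2 in total.

2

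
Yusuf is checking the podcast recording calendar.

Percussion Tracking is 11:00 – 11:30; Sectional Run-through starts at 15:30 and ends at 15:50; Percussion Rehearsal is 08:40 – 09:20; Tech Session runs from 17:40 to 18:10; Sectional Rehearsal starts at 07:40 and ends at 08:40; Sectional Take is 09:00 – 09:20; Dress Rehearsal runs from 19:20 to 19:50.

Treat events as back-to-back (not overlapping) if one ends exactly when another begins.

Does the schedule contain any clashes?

Sorted by start: Sectional Rehearsal, Percussion Rehearsal, Sectional Take, Percussion Tracking, Sectional Run-through, Tech Session, Dress Rehearsal.
Percussion Rehearsal starts exactly when Sectional Rehearsal ends (back-to-back, no overlap), so Sectional Rehearsal has no further overlaps.
Sectional Take starts before Percussion Rehearsal ends → Percussion Rehearsal and Sectional Take overlap.
That's a conflict, so the schedule is not conflict-free.

Yes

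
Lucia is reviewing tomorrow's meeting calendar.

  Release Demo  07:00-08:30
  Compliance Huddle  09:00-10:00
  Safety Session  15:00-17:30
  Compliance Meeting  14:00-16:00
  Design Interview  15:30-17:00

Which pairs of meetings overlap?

Sorted by start: Release Demo, Compliance Huddle, Compliance Meeting, Safety Session, Design Interview.
Compliance Huddle starts after Release Demo ends; Release Demo is clear from here.
Compliance Meeting starts after Compliance Huddle ends; Compliance Huddle is clear from here.
Safety Session starts before Compliance Meeting ends → Compliance Meeting and Safety Session overlap.
Design Interview starts before Compliance Meeting ends → Compliance Meeting and Design Interview overlap.
Design Interview starts before Safety Session ends → Safety Session and Design Interview overlap.

Compliance Meeting & Design Interview, Compliance Meeting & Safety Session, Design Interview & Safety Session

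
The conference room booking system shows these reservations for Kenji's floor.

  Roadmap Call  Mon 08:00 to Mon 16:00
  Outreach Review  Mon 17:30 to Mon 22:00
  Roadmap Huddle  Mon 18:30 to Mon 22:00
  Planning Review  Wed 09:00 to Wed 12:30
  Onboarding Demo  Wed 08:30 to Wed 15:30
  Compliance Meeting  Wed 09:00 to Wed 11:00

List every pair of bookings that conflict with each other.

Compliance Meeting & Onboarding Demo, Compliance Meeting & Planning Review, Onboarding Demo & Planning Review, Outreach Review & Roadmap Huddle

Sorted by start: Roadmap Call, Outreach Review, Roadmap Huddle, Onboarding Demo, Planning Review, Compliance Meeting.
Outreach Review starts after Roadmap Call ends, so Roadmap Call has no further overlaps.
Roadmap Huddle starts before Outreach Review ends → Outreach Review and Roadmap Huddle overlap.
Onboarding Demo starts after Outreach Review ends, so Outreach Review has no further overlaps.
Onboarding Demo starts after Roadmap Huddle ends, so Roadmap Huddle has no further overlaps.
Planning Review starts before Onboarding Demo ends → Onboarding Demo and Planning Review overlap.
Compliance Meeting starts before Onboarding Demo ends → Onboarding Demo and Compliance Meeting overlap.
Compliance Meeting starts before Planning Review ends → Planning Review and Compliance Meeting overlap.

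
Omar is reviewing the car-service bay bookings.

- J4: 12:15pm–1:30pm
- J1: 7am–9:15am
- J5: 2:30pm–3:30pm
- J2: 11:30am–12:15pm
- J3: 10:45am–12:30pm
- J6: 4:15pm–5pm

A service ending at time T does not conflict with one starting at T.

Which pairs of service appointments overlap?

J2 & J3, J3 & J4

Two intervals overlap when each starts before the other ends.
Sorted by start: J1, J3, J2, J4, J5, J6.
J3 starts after J1 ends; J1 is clear from here.
J2 starts before J3 ends → J3 and J2 overlap.
J4 starts before J3 ends → J3 and J4 overlap.
J5 starts after J3 ends; J3 is clear from here.
J4 starts exactly when J2 ends (back-to-back, no overlap); J2 is clear from here.
J5 starts after J4 ends; J4 is clear from here.
J6 starts after J5 ends.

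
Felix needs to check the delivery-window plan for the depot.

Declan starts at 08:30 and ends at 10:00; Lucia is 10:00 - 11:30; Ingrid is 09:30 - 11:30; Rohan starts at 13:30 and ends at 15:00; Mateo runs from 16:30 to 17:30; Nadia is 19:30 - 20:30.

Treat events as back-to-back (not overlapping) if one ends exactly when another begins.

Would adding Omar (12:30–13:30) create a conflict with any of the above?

No — it doesn't clash with anything

Declan: ends 10:00 at or before Omar starts 12:30 → clear.
Ingrid: ends 11:30 at or before Omar starts 12:30 → clear.
Lucia: ends 11:30 at or before Omar starts 12:30 → clear.
Rohan: starts 13:30 at or after Omar ends 13:30 → clear.
Mateo: starts 16:30 at or after Omar ends 13:30 → clear.
Nadia: starts 19:30 at or after Omar ends 13:30 → clear.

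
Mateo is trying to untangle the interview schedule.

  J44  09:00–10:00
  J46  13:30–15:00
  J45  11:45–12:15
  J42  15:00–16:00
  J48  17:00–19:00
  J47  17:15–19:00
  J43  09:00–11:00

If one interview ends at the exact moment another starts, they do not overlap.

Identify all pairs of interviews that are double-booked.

Sorted by start: J43, J44, J45, J46, J42, J48, J47.
J44 starts before J43 ends → J43 and J44 overlap.
J45 starts after J43 ends — done with J43.
J45 starts after J44 ends — done with J44.
J46 starts after J45 ends — done with J45.
J42 starts exactly when J46 ends (back-to-back, no overlap) — done with J46.
J48 starts after J42 ends — done with J42.
J47 starts before J48 ends → J48 and J47 overlap.

J43 & J44, J47 & J48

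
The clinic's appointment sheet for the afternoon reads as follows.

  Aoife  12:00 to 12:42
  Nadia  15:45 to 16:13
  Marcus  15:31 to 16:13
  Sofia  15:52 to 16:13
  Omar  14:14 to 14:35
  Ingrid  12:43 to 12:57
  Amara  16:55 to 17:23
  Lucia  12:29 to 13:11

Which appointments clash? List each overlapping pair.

Check each pair: they overlap iff neither finishes before the other starts.
Sorted by start: Aoife, Lucia, Ingrid, Omar, Marcus, Nadia, Sofia, Amara.
Lucia starts before Aoife ends → Aoife and Lucia overlap.
Ingrid starts after Aoife ends, so nothing later overlaps Aoife either.
Ingrid starts before Lucia ends → Lucia and Ingrid overlap.
Omar starts after Lucia ends, so nothing later overlaps Lucia either.
Omar starts after Ingrid ends, so nothing later overlaps Ingrid either.
Marcus starts after Omar ends, so nothing later overlaps Omar either.
Nadia starts before Marcus ends → Marcus and Nadia overlap.
Sofia starts before Marcus ends → Marcus and Sofia overlap.
Amara starts after Marcus ends.
Sofia starts before Nadia ends → Nadia and Sofia overlap.
Amara starts after Nadia ends.
Amara starts after Sofia ends.

Aoife & Lucia, Ingrid & Lucia, Marcus & Nadia, Marcus & Sofia, Nadia & Sofia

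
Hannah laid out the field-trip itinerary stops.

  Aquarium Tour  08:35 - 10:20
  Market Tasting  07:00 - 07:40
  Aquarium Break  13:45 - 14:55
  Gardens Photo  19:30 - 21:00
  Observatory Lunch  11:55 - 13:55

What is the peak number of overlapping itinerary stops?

2

Sort all start/end points and keep a running count:
07:00 start Market Tasting → 1
07:40 end Market Tasting → 0
08:35 start Aquarium Tour → 1
10:20 end Aquarium Tour → 0
11:55 start Observatory Lunch → 1
13:45 start Aquarium Break → 2
13:55 end Observatory Lunch → 1
14:55 end Aquarium Break → 0
19:30 start Gardens Photo → 1
21:00 end Gardens Photo → 0
Peak is 2, at 13:45 (Aquarium Break, Observatory Lunch).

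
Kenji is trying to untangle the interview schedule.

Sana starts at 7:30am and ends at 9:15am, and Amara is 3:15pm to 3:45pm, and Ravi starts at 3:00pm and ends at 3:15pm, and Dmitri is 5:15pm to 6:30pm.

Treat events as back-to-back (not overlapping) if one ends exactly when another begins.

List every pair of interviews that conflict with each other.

Sorted by start: Sana, Ravi, Amara, Dmitri.
Ravi starts after Sana ends, so Sana has no further overlaps.
Amara starts exactly when Ravi ends (back-to-back, no overlap), so Ravi has no further overlaps.
Dmitri starts after Amara ends.

no overlapping pairs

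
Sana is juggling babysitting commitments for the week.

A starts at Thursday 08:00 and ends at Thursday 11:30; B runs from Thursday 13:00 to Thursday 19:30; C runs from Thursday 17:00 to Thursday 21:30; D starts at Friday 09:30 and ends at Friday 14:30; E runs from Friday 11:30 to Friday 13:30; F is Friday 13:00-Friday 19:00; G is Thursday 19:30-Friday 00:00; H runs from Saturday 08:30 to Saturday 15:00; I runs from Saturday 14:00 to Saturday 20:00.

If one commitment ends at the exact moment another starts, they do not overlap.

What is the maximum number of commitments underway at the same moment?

3

Walk through starts and ends in time order (an end at T is processed before a start at T):
Thursday 08:00 start A → 1
Thursday 11:30 end A → 0
Thursday 13:00 start B → 1
Thursday 17:00 start C → 2
Thursday 19:30 end B → 1
Thursday 19:30 start G → 2
Thursday 21:30 end C → 1
Friday 00:00 end G → 0
Friday 09:30 start D → 1
Friday 11:30 start E → 2
Friday 13:00 start F → 3
Friday 13:30 end E → 2
Friday 14:30 end D → 1
Friday 19:00 end F → 0
Saturday 08:30 start H → 1
Saturday 14:00 start I → 2
Saturday 15:00 end H → 1
Saturday 20:00 end I → 0
Peak is 3, at Friday 13:00 (D, E, F).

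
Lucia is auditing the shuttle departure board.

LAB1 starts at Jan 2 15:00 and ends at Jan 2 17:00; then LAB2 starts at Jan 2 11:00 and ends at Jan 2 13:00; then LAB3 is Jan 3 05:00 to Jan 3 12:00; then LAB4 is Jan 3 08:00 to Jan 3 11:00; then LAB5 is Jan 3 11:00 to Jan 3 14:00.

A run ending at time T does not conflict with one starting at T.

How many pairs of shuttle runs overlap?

Sorted by start: LAB2, LAB1, LAB3, LAB4, LAB5.
LAB1 starts after LAB2 ends, so LAB2 has no further overlaps.
LAB3 starts after LAB1 ends, so LAB1 has no further overlaps.
LAB4 starts before LAB3 ends → LAB3 and LAB4 overlap.
LAB5 starts before LAB3 ends → LAB3 and LAB5 overlap.
LAB5 starts exactly when LAB4 ends (back-to-back, no overlap).
Overlapping pairs: LAB3 & LAB4, LAB3 & LAB5 — 2 in total.

2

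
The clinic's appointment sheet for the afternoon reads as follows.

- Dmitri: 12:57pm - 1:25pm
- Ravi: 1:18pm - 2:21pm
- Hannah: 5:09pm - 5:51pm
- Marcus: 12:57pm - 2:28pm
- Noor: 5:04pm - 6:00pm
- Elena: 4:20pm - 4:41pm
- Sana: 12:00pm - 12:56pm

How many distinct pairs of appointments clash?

4

Sorted by start: Sana, Marcus, Dmitri, Ravi, Elena, Noor, Hannah.
Marcus starts after Sana ends, so Sana has no further overlaps.
Dmitri starts before Marcus ends → Marcus and Dmitri overlap.
Ravi starts before Marcus ends → Marcus and Ravi overlap.
Elena starts after Marcus ends, so Marcus has no further overlaps.
Ravi starts before Dmitri ends → Dmitri and Ravi overlap.
Elena starts after Dmitri ends, so Dmitri has no further overlaps.
Elena starts after Ravi ends, so Ravi has no further overlaps.
Noor starts after Elena ends, so Elena has no further overlaps.
Hannah starts before Noor ends → Noor and Hannah overlap.
Overlapping pairs: Dmitri & Marcus, Dmitri & Ravi, Hannah & Noor, Marcus & Ravi — 4 in total.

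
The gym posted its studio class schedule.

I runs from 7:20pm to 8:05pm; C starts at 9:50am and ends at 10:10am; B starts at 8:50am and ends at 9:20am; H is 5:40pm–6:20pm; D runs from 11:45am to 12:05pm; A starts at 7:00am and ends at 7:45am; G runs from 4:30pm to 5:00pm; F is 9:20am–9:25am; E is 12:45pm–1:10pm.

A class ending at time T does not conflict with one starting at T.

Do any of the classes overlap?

No

Sorted by start: A, B, F, C, D, E, G, H, I.
B starts after A ends — done with A.
F starts exactly when B ends (back-to-back, no overlap) — done with B.
C starts after F ends — done with F.
D starts after C ends — done with C.
E starts after D ends — done with D.
G starts after E ends — done with E.
H starts after G ends — done with G.
I starts after H ends.
Every pair is clear; the schedule has no overlaps.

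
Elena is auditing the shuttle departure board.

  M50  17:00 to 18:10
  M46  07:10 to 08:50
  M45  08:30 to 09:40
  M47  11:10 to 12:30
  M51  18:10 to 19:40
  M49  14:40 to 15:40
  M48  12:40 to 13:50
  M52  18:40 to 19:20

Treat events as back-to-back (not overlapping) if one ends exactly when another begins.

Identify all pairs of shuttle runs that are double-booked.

Check each pair: they overlap iff neither finishes before the other starts.
Sorted by start: M46, M45, M47, M48, M49, M50, M51, M52.
M45 starts before M46 ends → M46 and M45 overlap.
M47 starts after M46 ends, so nothing later overlaps M46 either.
M47 starts after M45 ends, so nothing later overlaps M45 either.
M48 starts after M47 ends, so nothing later overlaps M47 either.
M49 starts after M48 ends, so nothing later overlaps M48 either.
M50 starts after M49 ends, so nothing later overlaps M49 either.
M51 starts exactly when M50 ends (back-to-back, no overlap), so nothing later overlaps M50 either.
M52 starts before M51 ends → M51 and M52 overlap.

M45 & M46, M51 & M52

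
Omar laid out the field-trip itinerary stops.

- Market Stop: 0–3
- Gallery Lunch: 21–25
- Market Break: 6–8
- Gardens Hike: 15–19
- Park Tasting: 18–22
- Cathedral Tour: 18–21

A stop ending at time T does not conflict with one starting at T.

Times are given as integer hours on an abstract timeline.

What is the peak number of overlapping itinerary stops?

Walk through starts and ends in time order (an end at T is processed before a start at T):
0 start Market Stop → 1
3 end Market Stop → 0
6 start Market Break → 1
8 end Market Break → 0
15 start Gardens Hike → 1
18 start Cathedral Tour → 2
18 start Park Tasting → 3
19 end Gardens Hike → 2
21 end Cathedral Tour → 1
21 start Gallery Lunch → 2
22 end Park Tasting → 1
25 end Gallery Lunch → 0
Peak is 3, at 18 (Cathedral Tour, Gardens Hike, Park Tasting).

3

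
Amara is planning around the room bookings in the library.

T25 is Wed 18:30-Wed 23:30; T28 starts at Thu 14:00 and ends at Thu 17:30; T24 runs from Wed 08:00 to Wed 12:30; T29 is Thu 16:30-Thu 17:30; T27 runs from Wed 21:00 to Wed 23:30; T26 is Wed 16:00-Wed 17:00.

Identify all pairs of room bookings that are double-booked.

Two intervals overlap when each starts before the other ends.
Sorted by start: T24, T26, T25, T27, T28, T29.
T26 starts after T24 ends, so nothing later overlaps T24 either.
T25 starts after T26 ends, so nothing later overlaps T26 either.
T27 starts before T25 ends → T25 and T27 overlap.
T28 starts after T25 ends, so nothing later overlaps T25 either.
T28 starts after T27 ends, so nothing later overlaps T27 either.
T29 starts before T28 ends → T28 and T29 overlap.

T25 & T27, T28 & T29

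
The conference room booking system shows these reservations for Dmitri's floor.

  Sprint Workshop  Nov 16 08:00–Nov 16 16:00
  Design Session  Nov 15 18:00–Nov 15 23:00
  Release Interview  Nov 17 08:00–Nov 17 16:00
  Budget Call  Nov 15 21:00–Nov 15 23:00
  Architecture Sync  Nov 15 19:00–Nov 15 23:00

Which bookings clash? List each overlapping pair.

Sorted by start: Design Session, Architecture Sync, Budget Call, Sprint Workshop, Release Interview.
Architecture Sync starts before Design Session ends → Design Session and Architecture Sync overlap.
Budget Call starts before Design Session ends → Design Session and Budget Call overlap.
Sprint Workshop starts after Design Session ends, so Design Session has no further overlaps.
Budget Call starts before Architecture Sync ends → Architecture Sync and Budget Call overlap.
Sprint Workshop starts after Architecture Sync ends, so Architecture Sync has no further overlaps.
Sprint Workshop starts after Budget Call ends, so Budget Call has no further overlaps.
Release Interview starts after Sprint Workshop ends.

Architecture Sync & Budget Call, Architecture Sync & Design Session, Budget Call & Design Session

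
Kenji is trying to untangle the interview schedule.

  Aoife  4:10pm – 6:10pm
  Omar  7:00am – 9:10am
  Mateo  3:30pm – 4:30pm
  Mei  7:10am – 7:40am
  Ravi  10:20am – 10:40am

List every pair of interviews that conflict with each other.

Aoife & Mateo, Mei & Omar

Sorted by start: Omar, Mei, Ravi, Mateo, Aoife.
Mei starts before Omar ends → Omar and Mei overlap.
Ravi starts after Omar ends, so nothing later overlaps Omar either.
Ravi starts after Mei ends, so nothing later overlaps Mei either.
Mateo starts after Ravi ends, so nothing later overlaps Ravi either.
Aoife starts before Mateo ends → Mateo and Aoife overlap.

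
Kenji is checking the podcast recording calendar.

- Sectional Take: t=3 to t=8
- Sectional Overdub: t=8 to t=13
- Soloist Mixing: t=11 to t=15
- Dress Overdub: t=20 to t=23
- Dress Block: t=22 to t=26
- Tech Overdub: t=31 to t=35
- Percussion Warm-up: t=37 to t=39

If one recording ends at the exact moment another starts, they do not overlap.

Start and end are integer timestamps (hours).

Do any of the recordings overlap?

Sorted by start: Sectional Take, Sectional Overdub, Soloist Mixing, Dress Overdub, Dress Block, Tech Overdub, Percussion Warm-up.
Sectional Overdub starts exactly when Sectional Take ends (back-to-back, no overlap); Sectional Take is clear from here.
Soloist Mixing starts before Sectional Overdub ends → Sectional Overdub and Soloist Mixing overlap.
That's a conflict, so the schedule is not conflict-free.

Yes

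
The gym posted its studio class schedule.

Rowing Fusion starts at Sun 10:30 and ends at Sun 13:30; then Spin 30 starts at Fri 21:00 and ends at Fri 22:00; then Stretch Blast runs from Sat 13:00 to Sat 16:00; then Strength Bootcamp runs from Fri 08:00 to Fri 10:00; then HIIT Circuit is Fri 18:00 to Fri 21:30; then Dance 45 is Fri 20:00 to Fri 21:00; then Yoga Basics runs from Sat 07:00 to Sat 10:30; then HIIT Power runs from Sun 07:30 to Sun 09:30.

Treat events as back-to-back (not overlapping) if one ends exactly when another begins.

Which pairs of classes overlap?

Sorted by start: Strength Bootcamp, HIIT Circuit, Dance 45, Spin 30, Yoga Basics, Stretch Blast, HIIT Power, Rowing Fusion.
HIIT Circuit starts after Strength Bootcamp ends, so nothing later overlaps Strength Bootcamp either.
Dance 45 starts before HIIT Circuit ends → HIIT Circuit and Dance 45 overlap.
Spin 30 starts before HIIT Circuit ends → HIIT Circuit and Spin 30 overlap.
Yoga Basics starts after HIIT Circuit ends, so nothing later overlaps HIIT Circuit either.
Spin 30 starts exactly when Dance 45 ends (back-to-back, no overlap), so nothing later overlaps Dance 45 either.
Yoga Basics starts after Spin 30 ends, so nothing later overlaps Spin 30 either.
Stretch Blast starts after Yoga Basics ends, so nothing later overlaps Yoga Basics either.
HIIT Power starts after Stretch Blast ends, so nothing later overlaps Stretch Blast either.
Rowing Fusion starts after HIIT Power ends.

Dance 45 & HIIT Circuit, HIIT Circuit & Spin 30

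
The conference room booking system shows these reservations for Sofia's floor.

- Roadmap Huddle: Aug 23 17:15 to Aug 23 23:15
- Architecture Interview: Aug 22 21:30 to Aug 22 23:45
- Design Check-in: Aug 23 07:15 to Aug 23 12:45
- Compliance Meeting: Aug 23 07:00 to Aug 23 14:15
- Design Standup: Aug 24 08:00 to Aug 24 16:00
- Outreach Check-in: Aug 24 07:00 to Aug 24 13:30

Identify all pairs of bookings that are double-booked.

Check each pair: they overlap iff neither finishes before the other starts.
Sorted by start: Architecture Interview, Compliance Meeting, Design Check-in, Roadmap Huddle, Outreach Check-in, Design Standup.
Compliance Meeting starts after Architecture Interview ends — done with Architecture Interview.
Design Check-in starts before Compliance Meeting ends → Compliance Meeting and Design Check-in overlap.
Roadmap Huddle starts after Compliance Meeting ends — done with Compliance Meeting.
Roadmap Huddle starts after Design Check-in ends — done with Design Check-in.
Outreach Check-in starts after Roadmap Huddle ends — done with Roadmap Huddle.
Design Standup starts before Outreach Check-in ends → Outreach Check-in and Design Standup overlap.

Compliance Meeting & Design Check-in, Design Standup & Outreach Check-in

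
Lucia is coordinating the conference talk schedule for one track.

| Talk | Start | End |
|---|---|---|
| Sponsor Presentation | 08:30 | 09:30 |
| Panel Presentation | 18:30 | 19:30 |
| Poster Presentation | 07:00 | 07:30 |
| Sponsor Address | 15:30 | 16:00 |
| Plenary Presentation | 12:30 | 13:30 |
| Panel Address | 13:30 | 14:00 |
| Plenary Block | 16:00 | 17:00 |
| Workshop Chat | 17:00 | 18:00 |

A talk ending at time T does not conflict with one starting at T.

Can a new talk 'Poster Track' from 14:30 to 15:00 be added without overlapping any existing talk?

Yes — the slot is free

Poster Presentation: ends 07:30 at or before Poster Track starts 14:30 → clear.
Sponsor Presentation: ends 09:30 at or before Poster Track starts 14:30 → clear.
Plenary Presentation: ends 13:30 at or before Poster Track starts 14:30 → clear.
Panel Address: ends 14:00 at or before Poster Track starts 14:30 → clear.
Sponsor Address: starts 15:30 at or after Poster Track ends 15:00 → clear.
Plenary Block: starts 16:00 at or after Poster Track ends 15:00 → clear.
Workshop Chat: starts 17:00 at or after Poster Track ends 15:00 → clear.
Panel Presentation: starts 18:30 at or after Poster Track ends 15:00 → clear.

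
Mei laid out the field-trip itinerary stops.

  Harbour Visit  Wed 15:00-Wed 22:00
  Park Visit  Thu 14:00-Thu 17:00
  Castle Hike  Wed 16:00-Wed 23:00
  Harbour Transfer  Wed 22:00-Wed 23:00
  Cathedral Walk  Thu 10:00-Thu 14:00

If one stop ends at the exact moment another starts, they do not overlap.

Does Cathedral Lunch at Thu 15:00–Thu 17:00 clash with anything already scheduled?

Yes — it overlaps Park Visit

Harbour Visit: ends Wed 22:00 at or before Cathedral Lunch starts Thu 15:00 → clear.
Castle Hike: ends Wed 23:00 at or before Cathedral Lunch starts Thu 15:00 → clear.
Harbour Transfer: ends Wed 23:00 at or before Cathedral Lunch starts Thu 15:00 → clear.
Cathedral Walk: ends Thu 14:00 at or before Cathedral Lunch starts Thu 15:00 → clear.
Park Visit: starts Thu 14:00 before Cathedral Lunch ends Thu 17:00, and ends Thu 17:00 after Cathedral Lunch starts Thu 15:00 → overlap.
Cathedral Lunch overlaps Park Visit.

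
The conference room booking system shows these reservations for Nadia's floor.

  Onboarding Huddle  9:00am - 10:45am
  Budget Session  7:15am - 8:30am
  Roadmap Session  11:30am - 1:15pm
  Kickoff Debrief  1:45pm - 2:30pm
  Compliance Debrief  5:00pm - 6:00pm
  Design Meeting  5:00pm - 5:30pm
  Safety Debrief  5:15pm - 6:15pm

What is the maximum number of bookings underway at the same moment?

3

Sort all start/end points and keep a running count:
7:15am start Budget Session → 1
8:30am end Budget Session → 0
9:00am start Onboarding Huddle → 1
10:45am end Onboarding Huddle → 0
11:30am start Roadmap Session → 1
1:15pm end Roadmap Session → 0
1:45pm start Kickoff Debrief → 1
2:30pm end Kickoff Debrief → 0
5:00pm start Compliance Debrief → 1
5:00pm start Design Meeting → 2
5:15pm start Safety Debrief → 3
5:30pm end Design Meeting → 2
6:00pm end Compliance Debrief → 1
6:15pm end Safety Debrief → 0
Peak is 3, at 5:15pm (Compliance Debrief, Design Meeting, Safety Debrief).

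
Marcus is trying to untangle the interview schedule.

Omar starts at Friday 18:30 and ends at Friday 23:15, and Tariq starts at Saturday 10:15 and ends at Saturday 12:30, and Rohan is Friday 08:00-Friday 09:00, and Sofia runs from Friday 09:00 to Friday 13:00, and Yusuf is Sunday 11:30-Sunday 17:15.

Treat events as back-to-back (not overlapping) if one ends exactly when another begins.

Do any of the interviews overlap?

Sorted by start: Rohan, Sofia, Omar, Tariq, Yusuf.
Sofia starts exactly when Rohan ends (back-to-back, no overlap), so nothing later overlaps Rohan either.
Omar starts after Sofia ends, so nothing later overlaps Sofia either.
Tariq starts after Omar ends, so nothing later overlaps Omar either.
Yusuf starts after Tariq ends.
Every pair is clear; the schedule has no overlaps.

No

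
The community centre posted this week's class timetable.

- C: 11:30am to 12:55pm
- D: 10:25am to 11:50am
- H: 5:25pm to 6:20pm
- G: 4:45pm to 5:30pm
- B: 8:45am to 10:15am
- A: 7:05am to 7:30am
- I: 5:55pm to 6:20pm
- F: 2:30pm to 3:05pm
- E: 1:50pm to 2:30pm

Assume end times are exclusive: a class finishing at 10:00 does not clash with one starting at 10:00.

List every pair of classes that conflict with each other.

Two intervals overlap when each starts before the other ends.
Sorted by start: A, B, D, C, E, F, G, H, I.
B starts after A ends — done with A.
D starts after B ends — done with B.
C starts before D ends → D and C overlap.
E starts after D ends — done with D.
E starts after C ends — done with C.
F starts exactly when E ends (back-to-back, no overlap) — done with E.
G starts after F ends — done with F.
H starts before G ends → G and H overlap.
I starts after G ends.
I starts before H ends → H and I overlap.

C & D, G & H, H & I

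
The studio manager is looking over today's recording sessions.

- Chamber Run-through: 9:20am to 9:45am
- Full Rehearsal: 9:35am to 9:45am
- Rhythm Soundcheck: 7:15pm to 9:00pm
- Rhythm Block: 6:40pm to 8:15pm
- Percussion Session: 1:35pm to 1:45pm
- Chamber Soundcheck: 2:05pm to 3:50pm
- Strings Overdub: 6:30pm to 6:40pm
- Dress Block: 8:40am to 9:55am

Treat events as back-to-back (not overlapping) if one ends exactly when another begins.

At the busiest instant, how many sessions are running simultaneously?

Sweep the timeline, counting +1 at each start and −1 at each end (ends before starts at a tie):
8:40am start Dress Block → 1
9:20am start Chamber Run-through → 2
9:35am start Full Rehearsal → 3
9:45am end Chamber Run-through → 2
9:45am end Full Rehearsal → 1
9:55am end Dress Block → 0
1:35pm start Percussion Session → 1
1:45pm end Percussion Session → 0
2:05pm start Chamber Soundcheck → 1
3:50pm end Chamber Soundcheck → 0
6:30pm start Strings Overdub → 1
6:40pm end Strings Overdub → 0
6:40pm start Rhythm Block → 1
7:15pm start Rhythm Soundcheck → 2
8:15pm end Rhythm Block → 1
9:00pm end Rhythm Soundcheck → 0
Peak is 3, at 9:35am (Chamber Run-through, Dress Block, Full Rehearsal).

3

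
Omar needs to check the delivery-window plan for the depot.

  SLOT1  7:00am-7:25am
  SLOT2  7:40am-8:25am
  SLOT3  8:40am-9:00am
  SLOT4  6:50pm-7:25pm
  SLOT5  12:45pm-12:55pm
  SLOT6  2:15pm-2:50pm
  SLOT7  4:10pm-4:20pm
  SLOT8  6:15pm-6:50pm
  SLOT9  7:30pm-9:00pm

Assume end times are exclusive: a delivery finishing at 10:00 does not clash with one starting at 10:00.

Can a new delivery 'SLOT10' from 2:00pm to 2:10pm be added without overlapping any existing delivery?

SLOT1: ends 7:25am at or before SLOT10 starts 2:00pm → clear.
SLOT2: ends 8:25am at or before SLOT10 starts 2:00pm → clear.
SLOT3: ends 9:00am at or before SLOT10 starts 2:00pm → clear.
SLOT5: ends 12:55pm at or before SLOT10 starts 2:00pm → clear.
SLOT6: starts 2:15pm at or after SLOT10 ends 2:10pm → clear.
SLOT7: starts 4:10pm at or after SLOT10 ends 2:10pm → clear.
SLOT8: starts 6:15pm at or after SLOT10 ends 2:10pm → clear.
SLOT4: starts 6:50pm at or after SLOT10 ends 2:10pm → clear.
SLOT9: starts 7:30pm at or after SLOT10 ends 2:10pm → clear.

Yes — the slot is free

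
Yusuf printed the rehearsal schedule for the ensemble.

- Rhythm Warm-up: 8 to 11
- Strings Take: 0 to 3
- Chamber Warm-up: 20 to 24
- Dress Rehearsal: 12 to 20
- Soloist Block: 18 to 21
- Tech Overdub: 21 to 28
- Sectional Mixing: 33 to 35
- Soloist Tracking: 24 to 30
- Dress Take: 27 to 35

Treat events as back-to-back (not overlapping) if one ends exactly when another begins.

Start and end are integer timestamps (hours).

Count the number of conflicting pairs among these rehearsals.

7

Two intervals overlap when each starts before the other ends.
Sorted by start: Strings Take, Rhythm Warm-up, Dress Rehearsal, Soloist Block, Chamber Warm-up, Tech Overdub, Soloist Tracking, Dress Take, Sectional Mixing.
Rhythm Warm-up starts after Strings Take ends, so Strings Take has no further overlaps.
Dress Rehearsal starts after Rhythm Warm-up ends, so Rhythm Warm-up has no further overlaps.
Soloist Block starts before Dress Rehearsal ends → Dress Rehearsal and Soloist Block overlap.
Chamber Warm-up starts exactly when Dress Rehearsal ends (back-to-back, no overlap), so Dress Rehearsal has no further overlaps.
Chamber Warm-up starts before Soloist Block ends → Soloist Block and Chamber Warm-up overlap.
Tech Overdub starts exactly when Soloist Block ends (back-to-back, no overlap), so Soloist Block has no further overlaps.
Tech Overdub starts before Chamber Warm-up ends → Chamber Warm-up and Tech Overdub overlap.
Soloist Tracking starts exactly when Chamber Warm-up ends (back-to-back, no overlap), so Chamber Warm-up has no further overlaps.
Soloist Tracking starts before Tech Overdub ends → Tech Overdub and Soloist Tracking overlap.
Dress Take starts before Tech Overdub ends → Tech Overdub and Dress Take overlap.
Sectional Mixing starts after Tech Overdub ends.
Dress Take starts before Soloist Tracking ends → Soloist Tracking and Dress Take overlap.
Sectional Mixing starts after Soloist Tracking ends.
Sectional Mixing starts before Dress Take ends → Dress Take and Sectional Mixing overlap.
Overlapping pairs: Chamber Warm-up & Soloist Block, Chamber Warm-up & Tech Overdub, Dress Rehearsal & Soloist Block, Dress Take & Sectional Mixing, Dress Take & Soloist Tracking, Dress Take & Tech Overdub, Soloist Tracking & Tech Overdub — 7 in total.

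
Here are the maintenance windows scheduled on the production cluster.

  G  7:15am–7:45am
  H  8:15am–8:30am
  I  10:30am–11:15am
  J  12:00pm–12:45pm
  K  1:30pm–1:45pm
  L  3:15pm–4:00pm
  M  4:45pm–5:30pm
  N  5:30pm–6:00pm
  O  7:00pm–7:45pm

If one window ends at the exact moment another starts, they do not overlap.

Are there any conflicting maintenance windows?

Two intervals overlap when each starts before the other ends.
Sorted by start: G, H, I, J, K, L, M, N, O.
H starts after G ends, so G has no further overlaps.
I starts after H ends, so H has no further overlaps.
J starts after I ends, so I has no further overlaps.
K starts after J ends, so J has no further overlaps.
L starts after K ends, so K has no further overlaps.
M starts after L ends, so L has no further overlaps.
N starts exactly when M ends (back-to-back, no overlap), so M has no further overlaps.
O starts after N ends.
Every pair is clear; the schedule has no overlaps.

No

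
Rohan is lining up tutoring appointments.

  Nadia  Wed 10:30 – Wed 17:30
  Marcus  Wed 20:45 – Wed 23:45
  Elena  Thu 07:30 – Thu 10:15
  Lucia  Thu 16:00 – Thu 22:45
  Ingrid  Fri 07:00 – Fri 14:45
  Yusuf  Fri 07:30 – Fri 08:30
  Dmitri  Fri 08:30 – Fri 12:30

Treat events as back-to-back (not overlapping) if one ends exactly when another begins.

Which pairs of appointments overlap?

Dmitri & Ingrid, Ingrid & Yusuf

Sorted by start: Nadia, Marcus, Elena, Lucia, Ingrid, Yusuf, Dmitri.
Marcus starts after Nadia ends; Nadia is clear from here.
Elena starts after Marcus ends; Marcus is clear from here.
Lucia starts after Elena ends; Elena is clear from here.
Ingrid starts after Lucia ends; Lucia is clear from here.
Yusuf starts before Ingrid ends → Ingrid and Yusuf overlap.
Dmitri starts before Ingrid ends → Ingrid and Dmitri overlap.
Dmitri starts exactly when Yusuf ends (back-to-back, no overlap).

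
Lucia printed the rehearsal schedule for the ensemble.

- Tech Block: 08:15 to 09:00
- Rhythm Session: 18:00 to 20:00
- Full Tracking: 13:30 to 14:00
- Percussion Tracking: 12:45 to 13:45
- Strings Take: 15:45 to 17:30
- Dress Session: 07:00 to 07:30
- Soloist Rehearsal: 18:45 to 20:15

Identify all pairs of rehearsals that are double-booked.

Full Tracking & Percussion Tracking, Rhythm Session & Soloist Rehearsal

Check each pair: they overlap iff neither finishes before the other starts.
Sorted by start: Dress Session, Tech Block, Percussion Tracking, Full Tracking, Strings Take, Rhythm Session, Soloist Rehearsal.
Tech Block starts after Dress Session ends, so nothing later overlaps Dress Session either.
Percussion Tracking starts after Tech Block ends, so nothing later overlaps Tech Block either.
Full Tracking starts before Percussion Tracking ends → Percussion Tracking and Full Tracking overlap.
Strings Take starts after Percussion Tracking ends, so nothing later overlaps Percussion Tracking either.
Strings Take starts after Full Tracking ends, so nothing later overlaps Full Tracking either.
Rhythm Session starts after Strings Take ends, so nothing later overlaps Strings Take either.
Soloist Rehearsal starts before Rhythm Session ends → Rhythm Session and Soloist Rehearsal overlap.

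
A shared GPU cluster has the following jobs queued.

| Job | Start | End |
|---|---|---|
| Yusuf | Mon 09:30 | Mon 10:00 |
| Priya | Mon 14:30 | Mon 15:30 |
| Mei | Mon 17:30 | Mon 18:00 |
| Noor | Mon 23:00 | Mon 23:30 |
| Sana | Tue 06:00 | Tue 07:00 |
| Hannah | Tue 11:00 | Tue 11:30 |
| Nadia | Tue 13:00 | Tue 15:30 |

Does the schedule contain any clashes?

Two intervals overlap when each starts before the other ends.
Sorted by start: Yusuf, Priya, Mei, Noor, Sana, Hannah, Nadia.
Priya starts after Yusuf ends — done with Yusuf.
Mei starts after Priya ends — done with Priya.
Noor starts after Mei ends — done with Mei.
Sana starts after Noor ends — done with Noor.
Hannah starts after Sana ends — done with Sana.
Nadia starts after Hannah ends.
Every pair is clear; the schedule has no overlaps.

No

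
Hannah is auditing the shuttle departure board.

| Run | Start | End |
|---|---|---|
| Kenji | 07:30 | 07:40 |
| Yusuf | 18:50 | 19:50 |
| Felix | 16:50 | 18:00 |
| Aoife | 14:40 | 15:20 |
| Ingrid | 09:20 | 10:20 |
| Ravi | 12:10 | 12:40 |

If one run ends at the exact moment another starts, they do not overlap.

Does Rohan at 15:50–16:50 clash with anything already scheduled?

Kenji: ends 07:40 at or before Rohan starts 15:50 → clear.
Ingrid: ends 10:20 at or before Rohan starts 15:50 → clear.
Ravi: ends 12:40 at or before Rohan starts 15:50 → clear.
Aoife: ends 15:20 at or before Rohan starts 15:50 → clear.
Felix: starts 16:50 at or after Rohan ends 16:50 → clear.
Yusuf: starts 18:50 at or after Rohan ends 16:50 → clear.

No — it doesn't clash with anything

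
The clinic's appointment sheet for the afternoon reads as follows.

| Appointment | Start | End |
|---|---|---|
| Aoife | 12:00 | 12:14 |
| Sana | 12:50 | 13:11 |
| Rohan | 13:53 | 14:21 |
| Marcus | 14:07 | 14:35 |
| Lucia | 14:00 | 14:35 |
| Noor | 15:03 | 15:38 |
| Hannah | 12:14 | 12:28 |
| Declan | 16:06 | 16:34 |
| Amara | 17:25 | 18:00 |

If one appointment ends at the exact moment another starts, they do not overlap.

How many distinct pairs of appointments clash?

Two intervals overlap when each starts before the other ends.
Sorted by start: Aoife, Hannah, Sana, Rohan, Lucia, Marcus, Noor, Declan, Amara.
Hannah starts exactly when Aoife ends (back-to-back, no overlap) — done with Aoife.
Sana starts after Hannah ends — done with Hannah.
Rohan starts after Sana ends — done with Sana.
Lucia starts before Rohan ends → Rohan and Lucia overlap.
Marcus starts before Rohan ends → Rohan and Marcus overlap.
Noor starts after Rohan ends — done with Rohan.
Marcus starts before Lucia ends → Lucia and Marcus overlap.
Noor starts after Lucia ends — done with Lucia.
Noor starts after Marcus ends — done with Marcus.
Declan starts after Noor ends — done with Noor.
Amara starts after Declan ends.
Overlapping pairs: Lucia & Marcus, Lucia & Rohan, Marcus & Rohan — 3 in total.

3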